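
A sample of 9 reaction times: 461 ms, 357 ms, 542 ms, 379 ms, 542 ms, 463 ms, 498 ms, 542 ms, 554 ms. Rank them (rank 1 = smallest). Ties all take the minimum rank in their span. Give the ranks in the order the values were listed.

Sorted (ascending): 357, 379, 461, 463, 498, 542, 542, 542, 554
The 3 values of 542 occupy positions 6–8 → each gets rank 6.

3, 1, 6, 2, 6, 4, 5, 6, 9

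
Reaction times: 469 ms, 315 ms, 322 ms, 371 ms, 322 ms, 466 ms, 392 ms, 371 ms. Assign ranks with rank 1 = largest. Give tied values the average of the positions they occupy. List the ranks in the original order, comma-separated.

Sorted (descending): 469, 466, 392, 371, 371, 322, 322, 315
The 2 values of 371 occupy positions 4–5 → average rank (4+5)/2 = 4.5.
The 2 values of 322 occupy positions 6–7 → average rank (6+7)/2 = 6.5.

1, 8, 6.5, 4.5, 6.5, 2, 3, 4.5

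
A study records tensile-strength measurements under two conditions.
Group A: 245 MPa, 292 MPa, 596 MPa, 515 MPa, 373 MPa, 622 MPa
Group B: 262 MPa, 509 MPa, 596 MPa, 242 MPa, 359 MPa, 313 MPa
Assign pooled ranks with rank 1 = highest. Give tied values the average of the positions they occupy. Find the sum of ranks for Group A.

33.5

Sorted (descending): 622, 596, 596, 515, 509, 373, 359, 313, 292, 262, 245, 242
The 2 values of 596 occupy positions 2–3 → average rank (2+3)/2 = 2.5.
Group A values → pooled ranks: 245→11, 292→9, 596→2.5, 515→4, 373→6, 622→1
Rank sum = 11 + 9 + 2.5 + 4 + 6 + 1 = 33.5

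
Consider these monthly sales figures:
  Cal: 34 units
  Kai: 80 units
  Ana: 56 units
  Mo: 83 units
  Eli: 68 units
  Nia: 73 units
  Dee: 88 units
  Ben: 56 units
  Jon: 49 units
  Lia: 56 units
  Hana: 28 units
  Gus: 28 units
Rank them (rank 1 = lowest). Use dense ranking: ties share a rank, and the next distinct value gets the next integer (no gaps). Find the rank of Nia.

6

Sorted (ascending): 28, 28, 34, 49, 56, 56, 56, 68, 73, 80, 83, 88
The 2 values of 28 share dense rank 1.
The 3 values of 56 share dense rank 4.
Remaining distinct values take the next consecutive integers.
Nia has value 73 units → rank 6.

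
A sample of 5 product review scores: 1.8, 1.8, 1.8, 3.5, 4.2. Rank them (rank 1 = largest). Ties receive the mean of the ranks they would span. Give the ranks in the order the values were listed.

4, 4, 4, 2, 1

Sorted (descending): 4.2, 3.5, 1.8, 1.8, 1.8
The 3 values of 1.8 occupy positions 3–5 → average rank 4.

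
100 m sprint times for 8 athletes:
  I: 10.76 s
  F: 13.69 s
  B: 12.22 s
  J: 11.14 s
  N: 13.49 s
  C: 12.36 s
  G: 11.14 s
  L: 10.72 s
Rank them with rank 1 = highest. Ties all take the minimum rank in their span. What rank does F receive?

Sorted (descending): 13.69, 13.49, 12.36, 12.22, 11.14, 11.14, 10.76, 10.72
The 2 values of 11.14 occupy positions 5–6 → each gets rank 5.
F has value 13.69 s → rank 1.

1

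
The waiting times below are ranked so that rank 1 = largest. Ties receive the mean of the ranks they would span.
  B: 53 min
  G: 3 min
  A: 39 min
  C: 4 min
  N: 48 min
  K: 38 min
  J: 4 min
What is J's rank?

5.5

Sorted (descending): 53, 48, 39, 38, 4, 4, 3
The 2 values of 4 occupy positions 5–6 → average rank (5+6)/2 = 5.5.
J has value 4 min → rank 5.5.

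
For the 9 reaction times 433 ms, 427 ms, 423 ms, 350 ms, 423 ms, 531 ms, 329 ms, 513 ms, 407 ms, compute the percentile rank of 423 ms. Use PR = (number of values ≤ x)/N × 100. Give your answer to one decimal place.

55.6

N = 9.
Strictly below 423: 3. Equal to 423: 2.
PR = 5/9 × 100 = 55.6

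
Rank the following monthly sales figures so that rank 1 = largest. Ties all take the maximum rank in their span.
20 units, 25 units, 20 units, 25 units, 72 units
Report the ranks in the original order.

Sorted (descending): 72, 25, 25, 20, 20
The 2 values of 25 occupy positions 2–3 → each gets rank 3.
The 2 values of 20 occupy positions 4–5 → each gets rank 5.

5, 3, 5, 3, 1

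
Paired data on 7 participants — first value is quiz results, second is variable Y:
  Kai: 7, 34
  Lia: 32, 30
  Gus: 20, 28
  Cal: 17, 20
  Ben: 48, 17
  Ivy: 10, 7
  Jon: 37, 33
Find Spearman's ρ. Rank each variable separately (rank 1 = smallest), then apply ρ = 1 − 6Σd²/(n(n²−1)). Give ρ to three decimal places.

Ranks of variable 1: 1, 5, 4, 3, 7, 2, 6
Ranks of variable 2: 7, 5, 4, 3, 2, 1, 6
d = r₁ − r₂: -6, 0, 0, 0, 5, 1, 0
d²: 36, 0, 0, 0, 25, 1, 0; Σd² = 62
ρ = 1 − 6·62/(7·48) = 1 − 372/336 = -0.107

-0.107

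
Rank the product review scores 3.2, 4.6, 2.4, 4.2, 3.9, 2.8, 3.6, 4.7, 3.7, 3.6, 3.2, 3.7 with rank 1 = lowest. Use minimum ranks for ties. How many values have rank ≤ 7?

Sorted (ascending): 2.4, 2.8, 3.2, 3.2, 3.6, 3.6, 3.7, 3.7, 3.9, 4.2, 4.6, 4.7
The 2 values of 3.2 occupy positions 3–4 → each gets rank 3.
The 2 values of 3.6 occupy positions 5–6 → each gets rank 5.
The 2 values of 3.7 occupy positions 7–8 → each gets rank 7.
Ranks ≤ 7: {1, 2, 3, 3, 5, 5, 7, 7} → 8 values.

8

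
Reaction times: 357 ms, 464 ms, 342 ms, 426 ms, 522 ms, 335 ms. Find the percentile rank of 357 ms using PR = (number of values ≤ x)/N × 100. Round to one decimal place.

50.0

N = 6.
Strictly below 357: 2. Equal to 357: 1.
PR = 3/6 × 100 = 50.0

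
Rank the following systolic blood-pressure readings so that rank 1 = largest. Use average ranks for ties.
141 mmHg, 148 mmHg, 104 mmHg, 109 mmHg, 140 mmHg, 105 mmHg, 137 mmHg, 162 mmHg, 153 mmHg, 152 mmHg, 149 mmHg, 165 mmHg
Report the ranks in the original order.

7, 6, 12, 10, 8, 11, 9, 2, 3, 4, 5, 1

Sorted (descending): 165, 162, 153, 152, 149, 148, 141, 140, 137, 109, 105, 104
No ties — each value takes its position as its rank.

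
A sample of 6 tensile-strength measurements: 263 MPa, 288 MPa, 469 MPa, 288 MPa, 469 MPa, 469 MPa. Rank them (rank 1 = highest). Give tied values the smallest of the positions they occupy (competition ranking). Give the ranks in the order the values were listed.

6, 4, 1, 4, 1, 1

Sorted (descending): 469, 469, 469, 288, 288, 263
The 3 values of 469 occupy positions 1–3 → each gets rank 1.
The 2 values of 288 occupy positions 4–5 → each gets rank 4.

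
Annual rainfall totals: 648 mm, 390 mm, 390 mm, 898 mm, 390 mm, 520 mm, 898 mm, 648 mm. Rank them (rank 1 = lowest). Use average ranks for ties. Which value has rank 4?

Sorted (ascending): 390, 390, 390, 520, 648, 648, 898, 898
The 3 values of 390 occupy positions 1–3 → average rank 2.
The 2 values of 648 occupy positions 5–6 → average rank (5+6)/2 = 5.5.
The 2 values of 898 occupy positions 7–8 → average rank (7+8)/2 = 7.5.
Rank 4 → value 520.

520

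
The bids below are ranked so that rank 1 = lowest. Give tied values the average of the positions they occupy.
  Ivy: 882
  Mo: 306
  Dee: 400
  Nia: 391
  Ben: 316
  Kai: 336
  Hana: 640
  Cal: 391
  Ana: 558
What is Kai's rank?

Sorted (ascending): 306, 316, 336, 391, 391, 400, 558, 640, 882
The 2 values of 391 occupy positions 4–5 → average rank (4+5)/2 = 4.5.
Kai has value 336 → rank 3.

3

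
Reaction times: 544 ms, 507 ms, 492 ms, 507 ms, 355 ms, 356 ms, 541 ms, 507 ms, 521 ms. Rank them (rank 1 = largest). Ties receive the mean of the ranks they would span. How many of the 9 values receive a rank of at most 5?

Sorted (descending): 544, 541, 521, 507, 507, 507, 492, 356, 355
The 3 values of 507 occupy positions 4–6 → average rank 5.
Ranks ≤ 5: {1, 2, 3, 5, 5, 5} → 6 values.

6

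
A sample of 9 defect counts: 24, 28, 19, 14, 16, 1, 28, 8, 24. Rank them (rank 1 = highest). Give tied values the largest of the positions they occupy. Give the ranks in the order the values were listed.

Sorted (descending): 28, 28, 24, 24, 19, 16, 14, 8, 1
The 2 values of 28 occupy positions 1–2 → each gets rank 2.
The 2 values of 24 occupy positions 3–4 → each gets rank 4.

4, 2, 5, 7, 6, 9, 2, 8, 4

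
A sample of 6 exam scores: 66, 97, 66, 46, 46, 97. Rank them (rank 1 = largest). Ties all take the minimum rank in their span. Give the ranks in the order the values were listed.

3, 1, 3, 5, 5, 1

Sorted (descending): 97, 97, 66, 66, 46, 46
The 2 values of 97 occupy positions 1–2 → each gets rank 1.
The 2 values of 66 occupy positions 3–4 → each gets rank 3.
The 2 values of 46 occupy positions 5–6 → each gets rank 5.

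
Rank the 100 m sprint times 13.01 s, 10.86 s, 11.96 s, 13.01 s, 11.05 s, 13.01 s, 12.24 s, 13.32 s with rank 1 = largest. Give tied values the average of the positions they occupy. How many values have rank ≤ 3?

Sorted (descending): 13.32, 13.01, 13.01, 13.01, 12.24, 11.96, 11.05, 10.86
The 3 values of 13.01 occupy positions 2–4 → average rank 3.
Ranks ≤ 3: {1, 3, 3, 3} → 4 values.

4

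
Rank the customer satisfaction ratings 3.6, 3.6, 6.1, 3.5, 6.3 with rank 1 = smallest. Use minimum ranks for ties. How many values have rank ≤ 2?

Sorted (ascending): 3.5, 3.6, 3.6, 6.1, 6.3
The 2 values of 3.6 occupy positions 2–3 → each gets rank 2.
Ranks ≤ 2: {1, 2, 2} → 3 values.

3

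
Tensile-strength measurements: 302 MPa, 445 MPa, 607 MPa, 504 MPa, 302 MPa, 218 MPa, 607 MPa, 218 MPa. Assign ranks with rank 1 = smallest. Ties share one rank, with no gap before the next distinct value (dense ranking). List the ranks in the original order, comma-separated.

Sorted (ascending): 218, 218, 302, 302, 445, 504, 607, 607
The 2 values of 218 share dense rank 1.
The 2 values of 302 share dense rank 2.
The 2 values of 607 share dense rank 5.
Remaining distinct values take the next consecutive integers.

2, 3, 5, 4, 2, 1, 5, 1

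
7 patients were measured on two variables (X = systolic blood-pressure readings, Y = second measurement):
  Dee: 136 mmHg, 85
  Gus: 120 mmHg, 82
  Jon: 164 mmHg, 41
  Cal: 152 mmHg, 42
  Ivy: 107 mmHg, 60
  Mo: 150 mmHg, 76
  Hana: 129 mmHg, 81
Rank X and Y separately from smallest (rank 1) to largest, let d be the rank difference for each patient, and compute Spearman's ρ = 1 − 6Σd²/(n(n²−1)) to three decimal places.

Ranks of variable 1: 4, 2, 7, 6, 1, 5, 3
Ranks of variable 2: 7, 6, 1, 2, 3, 4, 5
d = r₁ − r₂: -3, -4, 6, 4, -2, 1, -2
d²: 9, 16, 36, 16, 4, 1, 4; Σd² = 86
ρ = 1 − 6·86/(7·48) = 1 − 516/336 = -0.536

-0.536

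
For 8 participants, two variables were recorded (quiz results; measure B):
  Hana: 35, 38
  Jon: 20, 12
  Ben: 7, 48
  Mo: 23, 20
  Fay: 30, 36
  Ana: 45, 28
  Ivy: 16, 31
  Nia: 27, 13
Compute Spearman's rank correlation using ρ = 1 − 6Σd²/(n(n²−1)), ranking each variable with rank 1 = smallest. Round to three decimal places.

-0.048

Ranks of variable 1: 7, 3, 1, 4, 6, 8, 2, 5
Ranks of variable 2: 7, 1, 8, 3, 6, 4, 5, 2
d = r₁ − r₂: 0, 2, -7, 1, 0, 4, -3, 3
d²: 0, 4, 49, 1, 0, 16, 9, 9; Σd² = 88
ρ = 1 − 6·88/(8·63) = 1 − 528/504 = -0.048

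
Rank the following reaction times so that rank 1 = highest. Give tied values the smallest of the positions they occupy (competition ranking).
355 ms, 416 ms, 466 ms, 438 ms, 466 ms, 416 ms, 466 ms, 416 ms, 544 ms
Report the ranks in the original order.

Sorted (descending): 544, 466, 466, 466, 438, 416, 416, 416, 355
The 3 values of 466 occupy positions 2–4 → each gets rank 2.
The 3 values of 416 occupy positions 6–8 → each gets rank 6.

9, 6, 2, 5, 2, 6, 2, 6, 1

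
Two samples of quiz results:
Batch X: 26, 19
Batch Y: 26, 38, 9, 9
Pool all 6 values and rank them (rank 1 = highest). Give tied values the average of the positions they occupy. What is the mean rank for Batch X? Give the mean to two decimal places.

3.25

Sorted (descending): 38, 26, 26, 19, 9, 9
The 2 values of 26 occupy positions 2–3 → average rank (2+3)/2 = 2.5.
The 2 values of 9 occupy positions 5–6 → average rank (5+6)/2 = 5.5.
Batch X values → pooled ranks: 26→2.5, 19→4
Mean rank = (2.5 + 4) / 2 = 3.25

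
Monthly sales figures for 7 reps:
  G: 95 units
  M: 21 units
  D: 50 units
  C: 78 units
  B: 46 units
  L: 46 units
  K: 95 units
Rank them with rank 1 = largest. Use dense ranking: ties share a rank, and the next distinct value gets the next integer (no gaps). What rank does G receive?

Sorted (descending): 95, 95, 78, 50, 46, 46, 21
The 2 values of 95 share dense rank 1.
The 2 values of 46 share dense rank 4.
Remaining distinct values take the next consecutive integers.
G has value 95 units → rank 1.

1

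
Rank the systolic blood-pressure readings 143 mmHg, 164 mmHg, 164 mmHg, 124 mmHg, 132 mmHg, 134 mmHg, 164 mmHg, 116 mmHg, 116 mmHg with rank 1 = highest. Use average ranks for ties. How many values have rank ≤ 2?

3

Sorted (descending): 164, 164, 164, 143, 134, 132, 124, 116, 116
The 3 values of 164 occupy positions 1–3 → average rank 2.
The 2 values of 116 occupy positions 8–9 → average rank (8+9)/2 = 8.5.
Ranks ≤ 2: {2, 2, 2} → 3 values.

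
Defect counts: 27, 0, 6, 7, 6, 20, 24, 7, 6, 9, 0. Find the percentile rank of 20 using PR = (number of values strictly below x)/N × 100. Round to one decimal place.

N = 11.
Strictly below 20: 8. Equal to 20: 1.
PR = 8/11 × 100 = 72.7

72.7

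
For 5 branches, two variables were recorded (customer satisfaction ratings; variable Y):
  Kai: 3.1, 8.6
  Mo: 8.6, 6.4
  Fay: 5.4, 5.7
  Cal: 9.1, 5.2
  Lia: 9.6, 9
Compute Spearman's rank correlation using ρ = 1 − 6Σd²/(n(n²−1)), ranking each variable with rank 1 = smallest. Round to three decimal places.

Ranks of variable 1: 1, 3, 2, 4, 5
Ranks of variable 2: 4, 3, 2, 1, 5
d = r₁ − r₂: -3, 0, 0, 3, 0
d²: 9, 0, 0, 9, 0; Σd² = 18
ρ = 1 − 6·18/(5·24) = 1 − 108/120 = 0.100

0.100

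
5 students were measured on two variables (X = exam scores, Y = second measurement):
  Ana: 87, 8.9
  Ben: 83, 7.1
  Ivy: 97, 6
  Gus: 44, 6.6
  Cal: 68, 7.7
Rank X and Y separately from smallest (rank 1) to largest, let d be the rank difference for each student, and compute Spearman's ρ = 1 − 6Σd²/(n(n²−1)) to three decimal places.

Ranks of variable 1: 4, 3, 5, 1, 2
Ranks of variable 2: 5, 3, 1, 2, 4
d = r₁ − r₂: -1, 0, 4, -1, -2
d²: 1, 0, 16, 1, 4; Σd² = 22
ρ = 1 − 6·22/(5·24) = 1 − 132/120 = -0.100

-0.100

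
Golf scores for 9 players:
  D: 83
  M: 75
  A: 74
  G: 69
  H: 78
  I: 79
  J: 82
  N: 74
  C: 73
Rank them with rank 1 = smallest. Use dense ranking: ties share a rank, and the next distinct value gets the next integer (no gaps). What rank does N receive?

3

Sorted (ascending): 69, 73, 74, 74, 75, 78, 79, 82, 83
The 2 values of 74 share dense rank 3.
Remaining distinct values take the next consecutive integers.
N has value 74 → rank 3.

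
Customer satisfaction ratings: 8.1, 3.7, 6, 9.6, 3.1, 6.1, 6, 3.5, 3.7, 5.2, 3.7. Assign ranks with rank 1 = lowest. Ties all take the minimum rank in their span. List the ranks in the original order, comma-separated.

Sorted (ascending): 3.1, 3.5, 3.7, 3.7, 3.7, 5.2, 6, 6, 6.1, 8.1, 9.6
The 3 values of 3.7 occupy positions 3–5 → each gets rank 3.
The 2 values of 6 occupy positions 7–8 → each gets rank 7.

10, 3, 7, 11, 1, 9, 7, 2, 3, 6, 3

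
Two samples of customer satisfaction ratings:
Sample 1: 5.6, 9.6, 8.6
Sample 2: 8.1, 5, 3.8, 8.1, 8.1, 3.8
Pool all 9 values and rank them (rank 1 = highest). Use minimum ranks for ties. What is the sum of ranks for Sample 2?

Sorted (descending): 9.6, 8.6, 8.1, 8.1, 8.1, 5.6, 5, 3.8, 3.8
The 3 values of 8.1 occupy positions 3–5 → each gets rank 3.
The 2 values of 3.8 occupy positions 8–9 → each gets rank 8.
Sample 2 values → pooled ranks: 8.1→3, 5→7, 3.8→8, 8.1→3, 8.1→3, 3.8→8
Rank sum = 3 + 7 + 8 + 3 + 3 + 8 = 32

32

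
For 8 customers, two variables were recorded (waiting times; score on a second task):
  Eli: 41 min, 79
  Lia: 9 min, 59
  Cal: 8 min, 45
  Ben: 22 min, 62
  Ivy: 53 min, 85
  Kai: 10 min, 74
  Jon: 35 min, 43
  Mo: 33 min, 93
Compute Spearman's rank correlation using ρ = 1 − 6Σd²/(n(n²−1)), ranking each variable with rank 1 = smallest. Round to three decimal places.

Ranks of variable 1: 7, 2, 1, 4, 8, 3, 6, 5
Ranks of variable 2: 6, 3, 2, 4, 7, 5, 1, 8
d = r₁ − r₂: 1, -1, -1, 0, 1, -2, 5, -3
d²: 1, 1, 1, 0, 1, 4, 25, 9; Σd² = 42
ρ = 1 − 6·42/(8·63) = 1 − 252/504 = 0.500

0.500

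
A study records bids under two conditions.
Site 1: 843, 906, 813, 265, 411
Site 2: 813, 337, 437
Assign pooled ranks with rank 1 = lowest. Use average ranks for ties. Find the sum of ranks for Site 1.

24.5

Sorted (ascending): 265, 337, 411, 437, 813, 813, 843, 906
The 2 values of 813 occupy positions 5–6 → average rank (5+6)/2 = 5.5.
Site 1 values → pooled ranks: 843→7, 906→8, 813→5.5, 265→1, 411→3
Rank sum = 7 + 8 + 5.5 + 1 + 3 = 24.5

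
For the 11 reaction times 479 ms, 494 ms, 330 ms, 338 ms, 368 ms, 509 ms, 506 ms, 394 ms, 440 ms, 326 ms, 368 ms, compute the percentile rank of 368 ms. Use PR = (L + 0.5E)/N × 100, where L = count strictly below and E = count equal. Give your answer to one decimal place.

36.4

N = 11.
Strictly below 368: 3. Equal to 368: 2.
PR = (3 + 0.5·2)/11 × 100 = 36.4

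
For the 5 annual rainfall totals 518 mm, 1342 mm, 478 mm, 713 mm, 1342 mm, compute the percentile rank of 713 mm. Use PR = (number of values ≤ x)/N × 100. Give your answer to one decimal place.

60.0

N = 5.
Strictly below 713: 2. Equal to 713: 1.
PR = 3/5 × 100 = 60.0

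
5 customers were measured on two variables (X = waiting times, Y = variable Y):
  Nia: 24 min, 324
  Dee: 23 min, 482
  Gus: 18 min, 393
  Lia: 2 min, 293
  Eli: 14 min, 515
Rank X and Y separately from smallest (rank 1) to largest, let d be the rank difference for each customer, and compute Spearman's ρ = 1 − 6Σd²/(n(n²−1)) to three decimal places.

0.100

Ranks of variable 1: 5, 4, 3, 1, 2
Ranks of variable 2: 2, 4, 3, 1, 5
d = r₁ − r₂: 3, 0, 0, 0, -3
d²: 9, 0, 0, 0, 9; Σd² = 18
ρ = 1 − 6·18/(5·24) = 1 − 108/120 = 0.100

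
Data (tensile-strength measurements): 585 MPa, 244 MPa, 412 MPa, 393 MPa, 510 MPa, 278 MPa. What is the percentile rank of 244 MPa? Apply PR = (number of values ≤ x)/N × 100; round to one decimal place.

16.7

N = 6.
Strictly below 244: 0. Equal to 244: 1.
PR = 1/6 × 100 = 16.7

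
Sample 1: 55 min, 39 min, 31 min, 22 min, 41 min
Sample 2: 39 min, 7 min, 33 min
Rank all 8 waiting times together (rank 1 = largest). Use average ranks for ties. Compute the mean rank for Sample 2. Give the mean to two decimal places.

Sorted (descending): 55, 41, 39, 39, 33, 31, 22, 7
The 2 values of 39 occupy positions 3–4 → average rank (3+4)/2 = 3.5.
Sample 2 values → pooled ranks: 39→3.5, 7→8, 33→5
Mean rank = (3.5 + 8 + 5) / 3 = 5.50

5.50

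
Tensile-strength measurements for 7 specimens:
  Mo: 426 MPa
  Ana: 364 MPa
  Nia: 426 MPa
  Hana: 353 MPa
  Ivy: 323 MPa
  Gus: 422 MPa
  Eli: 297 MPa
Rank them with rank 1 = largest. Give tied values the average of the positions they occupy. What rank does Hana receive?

Sorted (descending): 426, 426, 422, 364, 353, 323, 297
The 2 values of 426 occupy positions 1–2 → average rank (1+2)/2 = 1.5.
Hana has value 353 MPa → rank 5.

5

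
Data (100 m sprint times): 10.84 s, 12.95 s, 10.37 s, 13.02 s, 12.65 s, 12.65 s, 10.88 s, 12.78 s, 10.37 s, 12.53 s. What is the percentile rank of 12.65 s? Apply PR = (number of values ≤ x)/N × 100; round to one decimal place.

N = 10.
Strictly below 12.65: 5. Equal to 12.65: 2.
PR = 7/10 × 100 = 70.0

70.0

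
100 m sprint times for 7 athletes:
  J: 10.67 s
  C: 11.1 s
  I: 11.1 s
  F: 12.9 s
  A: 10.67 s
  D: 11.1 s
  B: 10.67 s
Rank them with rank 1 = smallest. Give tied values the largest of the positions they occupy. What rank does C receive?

6

Sorted (ascending): 10.67, 10.67, 10.67, 11.1, 11.1, 11.1, 12.9
The 3 values of 10.67 occupy positions 1–3 → each gets rank 3.
The 3 values of 11.1 occupy positions 4–6 → each gets rank 6.
C has value 11.1 s → rank 6.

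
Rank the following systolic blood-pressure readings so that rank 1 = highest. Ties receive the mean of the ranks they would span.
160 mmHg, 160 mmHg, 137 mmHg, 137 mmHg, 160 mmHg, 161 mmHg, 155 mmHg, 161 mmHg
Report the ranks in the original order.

Sorted (descending): 161, 161, 160, 160, 160, 155, 137, 137
The 2 values of 161 occupy positions 1–2 → average rank (1+2)/2 = 1.5.
The 3 values of 160 occupy positions 3–5 → average rank 4.
The 2 values of 137 occupy positions 7–8 → average rank (7+8)/2 = 7.5.

4, 4, 7.5, 7.5, 4, 1.5, 6, 1.5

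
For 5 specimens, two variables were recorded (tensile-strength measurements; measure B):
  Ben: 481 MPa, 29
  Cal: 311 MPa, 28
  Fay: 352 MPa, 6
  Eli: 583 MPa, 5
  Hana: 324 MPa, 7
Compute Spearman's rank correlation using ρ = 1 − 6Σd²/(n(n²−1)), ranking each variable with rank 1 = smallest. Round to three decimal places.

-0.400

Ranks of variable 1: 4, 1, 3, 5, 2
Ranks of variable 2: 5, 4, 2, 1, 3
d = r₁ − r₂: -1, -3, 1, 4, -1
d²: 1, 9, 1, 16, 1; Σd² = 28
ρ = 1 − 6·28/(5·24) = 1 − 168/120 = -0.400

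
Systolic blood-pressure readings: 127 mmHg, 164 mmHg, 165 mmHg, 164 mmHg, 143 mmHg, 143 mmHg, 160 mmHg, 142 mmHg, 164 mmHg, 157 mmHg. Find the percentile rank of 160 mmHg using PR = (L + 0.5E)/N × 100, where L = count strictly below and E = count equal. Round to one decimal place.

55.0

N = 10.
Strictly below 160: 5. Equal to 160: 1.
PR = (5 + 0.5·1)/10 × 100 = 55.0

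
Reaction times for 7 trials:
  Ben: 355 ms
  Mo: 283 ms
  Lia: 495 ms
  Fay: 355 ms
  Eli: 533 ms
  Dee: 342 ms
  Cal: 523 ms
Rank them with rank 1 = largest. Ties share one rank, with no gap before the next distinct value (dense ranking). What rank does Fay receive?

Sorted (descending): 533, 523, 495, 355, 355, 342, 283
The 2 values of 355 share dense rank 4.
Remaining distinct values take the next consecutive integers.
Fay has value 355 ms → rank 4.

4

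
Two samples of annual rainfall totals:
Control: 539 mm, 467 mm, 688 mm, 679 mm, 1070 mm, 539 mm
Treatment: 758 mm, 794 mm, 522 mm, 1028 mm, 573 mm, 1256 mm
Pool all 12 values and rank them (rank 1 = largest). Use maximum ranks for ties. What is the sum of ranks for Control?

Sorted (descending): 1256, 1070, 1028, 794, 758, 688, 679, 573, 539, 539, 522, 467
The 2 values of 539 occupy positions 9–10 → each gets rank 10.
Control values → pooled ranks: 539→10, 467→12, 688→6, 679→7, 1070→2, 539→10
Rank sum = 10 + 12 + 6 + 7 + 2 + 10 = 47

47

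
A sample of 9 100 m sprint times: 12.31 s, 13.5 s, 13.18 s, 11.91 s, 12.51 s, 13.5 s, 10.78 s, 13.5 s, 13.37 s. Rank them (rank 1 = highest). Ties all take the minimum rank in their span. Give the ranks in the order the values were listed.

7, 1, 5, 8, 6, 1, 9, 1, 4

Sorted (descending): 13.5, 13.5, 13.5, 13.37, 13.18, 12.51, 12.31, 11.91, 10.78
The 3 values of 13.5 occupy positions 1–3 → each gets rank 1.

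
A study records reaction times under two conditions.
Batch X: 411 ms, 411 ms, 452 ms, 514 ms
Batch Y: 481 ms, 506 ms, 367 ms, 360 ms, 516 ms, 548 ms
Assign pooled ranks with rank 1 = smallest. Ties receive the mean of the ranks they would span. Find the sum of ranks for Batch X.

20

Sorted (ascending): 360, 367, 411, 411, 452, 481, 506, 514, 516, 548
The 2 values of 411 occupy positions 3–4 → average rank (3+4)/2 = 3.5.
Batch X values → pooled ranks: 411→3.5, 411→3.5, 452→5, 514→8
Rank sum = 3.5 + 3.5 + 5 + 8 = 20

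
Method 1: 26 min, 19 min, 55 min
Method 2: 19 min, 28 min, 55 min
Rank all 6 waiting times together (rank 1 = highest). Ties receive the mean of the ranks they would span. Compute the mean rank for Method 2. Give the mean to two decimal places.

Sorted (descending): 55, 55, 28, 26, 19, 19
The 2 values of 55 occupy positions 1–2 → average rank (1+2)/2 = 1.5.
The 2 values of 19 occupy positions 5–6 → average rank (5+6)/2 = 5.5.
Method 2 values → pooled ranks: 19→5.5, 28→3, 55→1.5
Mean rank = (5.5 + 3 + 1.5) / 3 = 3.33

3.33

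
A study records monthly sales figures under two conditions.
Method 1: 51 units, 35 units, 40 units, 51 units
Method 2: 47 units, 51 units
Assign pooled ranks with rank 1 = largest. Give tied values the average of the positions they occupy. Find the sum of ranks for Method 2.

Sorted (descending): 51, 51, 51, 47, 40, 35
The 3 values of 51 occupy positions 1–3 → average rank 2.
Method 2 values → pooled ranks: 47→4, 51→2
Rank sum = 4 + 2 = 6

6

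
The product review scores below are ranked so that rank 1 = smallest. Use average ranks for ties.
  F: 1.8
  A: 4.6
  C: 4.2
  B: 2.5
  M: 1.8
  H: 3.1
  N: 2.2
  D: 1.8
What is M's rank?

Sorted (ascending): 1.8, 1.8, 1.8, 2.2, 2.5, 3.1, 4.2, 4.6
The 3 values of 1.8 occupy positions 1–3 → average rank 2.
M has value 1.8 → rank 2.

2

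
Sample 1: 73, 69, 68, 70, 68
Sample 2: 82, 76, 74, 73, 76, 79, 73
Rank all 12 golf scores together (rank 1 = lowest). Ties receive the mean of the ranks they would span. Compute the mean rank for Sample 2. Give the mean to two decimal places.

Sorted (ascending): 68, 68, 69, 70, 73, 73, 73, 74, 76, 76, 79, 82
The 2 values of 68 occupy positions 1–2 → average rank (1+2)/2 = 1.5.
The 3 values of 73 occupy positions 5–7 → average rank 6.
The 2 values of 76 occupy positions 9–10 → average rank (9+10)/2 = 9.5.
Sample 2 values → pooled ranks: 82→12, 76→9.5, 74→8, 73→6, 76→9.5, 79→11, 73→6
Mean rank = (12 + 9.5 + 8 + 6 + 9.5 + 11 + 6) / 7 = 8.86

8.86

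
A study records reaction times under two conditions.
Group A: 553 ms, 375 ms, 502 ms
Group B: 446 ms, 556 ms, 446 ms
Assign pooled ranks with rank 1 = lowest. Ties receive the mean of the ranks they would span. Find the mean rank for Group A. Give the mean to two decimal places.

Sorted (ascending): 375, 446, 446, 502, 553, 556
The 2 values of 446 occupy positions 2–3 → average rank (2+3)/2 = 2.5.
Group A values → pooled ranks: 553→5, 375→1, 502→4
Mean rank = (5 + 1 + 4) / 3 = 3.33

3.33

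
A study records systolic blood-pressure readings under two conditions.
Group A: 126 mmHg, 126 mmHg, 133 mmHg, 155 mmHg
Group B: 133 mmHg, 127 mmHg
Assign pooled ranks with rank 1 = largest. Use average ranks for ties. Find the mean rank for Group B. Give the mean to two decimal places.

3.25

Sorted (descending): 155, 133, 133, 127, 126, 126
The 2 values of 133 occupy positions 2–3 → average rank (2+3)/2 = 2.5.
The 2 values of 126 occupy positions 5–6 → average rank (5+6)/2 = 5.5.
Group B values → pooled ranks: 133→2.5, 127→4
Mean rank = (2.5 + 4) / 2 = 3.25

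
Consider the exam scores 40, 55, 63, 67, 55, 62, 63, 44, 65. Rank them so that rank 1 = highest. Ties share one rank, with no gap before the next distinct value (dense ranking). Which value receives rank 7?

Sorted (descending): 67, 65, 63, 63, 62, 55, 55, 44, 40
The 2 values of 63 share dense rank 3.
The 2 values of 55 share dense rank 5.
Remaining distinct values take the next consecutive integers.
Rank 7 → value 40.

40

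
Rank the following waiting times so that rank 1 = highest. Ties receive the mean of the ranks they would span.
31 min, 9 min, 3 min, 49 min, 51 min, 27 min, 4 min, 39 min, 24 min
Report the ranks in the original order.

4, 7, 9, 2, 1, 5, 8, 3, 6

Sorted (descending): 51, 49, 39, 31, 27, 24, 9, 4, 3
No ties — each value takes its position as its rank.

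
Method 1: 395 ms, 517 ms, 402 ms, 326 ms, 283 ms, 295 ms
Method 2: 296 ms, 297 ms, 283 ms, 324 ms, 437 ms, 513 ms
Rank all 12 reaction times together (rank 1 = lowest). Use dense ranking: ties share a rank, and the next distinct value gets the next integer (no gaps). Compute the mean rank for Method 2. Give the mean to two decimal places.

Sorted (ascending): 283, 283, 295, 296, 297, 324, 326, 395, 402, 437, 513, 517
The 2 values of 283 share dense rank 1.
Remaining distinct values take the next consecutive integers.
Method 2 values → pooled ranks: 296→3, 297→4, 283→1, 324→5, 437→9, 513→10
Mean rank = (3 + 4 + 1 + 5 + 9 + 10) / 6 = 5.33

5.33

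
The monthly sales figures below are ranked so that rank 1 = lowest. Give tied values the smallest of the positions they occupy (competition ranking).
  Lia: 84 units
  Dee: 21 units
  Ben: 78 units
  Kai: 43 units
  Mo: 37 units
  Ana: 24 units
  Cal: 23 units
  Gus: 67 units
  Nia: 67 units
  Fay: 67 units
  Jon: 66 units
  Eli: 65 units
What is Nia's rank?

8

Sorted (ascending): 21, 23, 24, 37, 43, 65, 66, 67, 67, 67, 78, 84
The 3 values of 67 occupy positions 8–10 → each gets rank 8.
Nia has value 67 units → rank 8.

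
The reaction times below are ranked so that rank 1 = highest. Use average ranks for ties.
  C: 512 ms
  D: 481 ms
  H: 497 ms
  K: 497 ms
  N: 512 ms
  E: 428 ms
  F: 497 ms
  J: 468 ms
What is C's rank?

Sorted (descending): 512, 512, 497, 497, 497, 481, 468, 428
The 2 values of 512 occupy positions 1–2 → average rank (1+2)/2 = 1.5.
The 3 values of 497 occupy positions 3–5 → average rank 4.
C has value 512 ms → rank 1.5.

1.5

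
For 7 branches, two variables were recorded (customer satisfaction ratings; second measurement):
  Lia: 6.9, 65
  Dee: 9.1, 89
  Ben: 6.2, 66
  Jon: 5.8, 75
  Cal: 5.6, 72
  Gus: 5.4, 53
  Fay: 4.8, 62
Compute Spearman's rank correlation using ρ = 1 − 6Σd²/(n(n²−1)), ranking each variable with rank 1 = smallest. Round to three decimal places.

0.643

Ranks of variable 1: 6, 7, 5, 4, 3, 2, 1
Ranks of variable 2: 3, 7, 4, 6, 5, 1, 2
d = r₁ − r₂: 3, 0, 1, -2, -2, 1, -1
d²: 9, 0, 1, 4, 4, 1, 1; Σd² = 20
ρ = 1 − 6·20/(7·48) = 1 − 120/336 = 0.643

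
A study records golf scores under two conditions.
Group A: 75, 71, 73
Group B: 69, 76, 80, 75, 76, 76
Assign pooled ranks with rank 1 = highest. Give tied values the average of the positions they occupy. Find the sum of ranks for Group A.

20.5

Sorted (descending): 80, 76, 76, 76, 75, 75, 73, 71, 69
The 3 values of 76 occupy positions 2–4 → average rank 3.
The 2 values of 75 occupy positions 5–6 → average rank (5+6)/2 = 5.5.
Group A values → pooled ranks: 75→5.5, 71→8, 73→7
Rank sum = 5.5 + 8 + 7 = 20.5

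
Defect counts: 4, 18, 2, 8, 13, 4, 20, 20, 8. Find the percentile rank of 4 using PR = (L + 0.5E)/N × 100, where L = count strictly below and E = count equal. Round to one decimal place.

N = 9.
Strictly below 4: 1. Equal to 4: 2.
PR = (1 + 0.5·2)/9 × 100 = 22.2

22.2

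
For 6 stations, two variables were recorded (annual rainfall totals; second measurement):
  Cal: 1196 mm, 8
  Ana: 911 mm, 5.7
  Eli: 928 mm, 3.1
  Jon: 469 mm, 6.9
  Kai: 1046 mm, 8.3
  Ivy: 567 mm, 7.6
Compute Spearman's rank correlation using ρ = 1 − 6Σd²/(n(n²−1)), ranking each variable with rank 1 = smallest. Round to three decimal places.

Ranks of variable 1: 6, 3, 4, 1, 5, 2
Ranks of variable 2: 5, 2, 1, 3, 6, 4
d = r₁ − r₂: 1, 1, 3, -2, -1, -2
d²: 1, 1, 9, 4, 1, 4; Σd² = 20
ρ = 1 − 6·20/(6·35) = 1 − 120/210 = 0.429

0.429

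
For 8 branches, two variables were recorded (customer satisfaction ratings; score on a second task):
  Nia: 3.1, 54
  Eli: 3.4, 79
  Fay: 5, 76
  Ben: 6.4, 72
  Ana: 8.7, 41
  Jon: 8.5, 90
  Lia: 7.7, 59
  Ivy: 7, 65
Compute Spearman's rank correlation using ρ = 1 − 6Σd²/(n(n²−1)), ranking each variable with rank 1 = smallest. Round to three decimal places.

-0.143

Ranks of variable 1: 1, 2, 3, 4, 8, 7, 6, 5
Ranks of variable 2: 2, 7, 6, 5, 1, 8, 3, 4
d = r₁ − r₂: -1, -5, -3, -1, 7, -1, 3, 1
d²: 1, 25, 9, 1, 49, 1, 9, 1; Σd² = 96
ρ = 1 − 6·96/(8·63) = 1 − 576/504 = -0.143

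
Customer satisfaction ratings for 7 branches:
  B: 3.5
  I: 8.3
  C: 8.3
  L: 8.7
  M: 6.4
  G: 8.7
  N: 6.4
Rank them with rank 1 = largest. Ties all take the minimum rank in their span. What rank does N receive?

5

Sorted (descending): 8.7, 8.7, 8.3, 8.3, 6.4, 6.4, 3.5
The 2 values of 8.7 occupy positions 1–2 → each gets rank 1.
The 2 values of 8.3 occupy positions 3–4 → each gets rank 3.
The 2 values of 6.4 occupy positions 5–6 → each gets rank 5.
N has value 6.4 → rank 5.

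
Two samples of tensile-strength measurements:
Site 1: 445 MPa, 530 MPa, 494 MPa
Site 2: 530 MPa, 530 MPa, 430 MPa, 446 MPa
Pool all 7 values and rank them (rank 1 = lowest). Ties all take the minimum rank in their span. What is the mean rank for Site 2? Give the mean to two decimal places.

3.50

Sorted (ascending): 430, 445, 446, 494, 530, 530, 530
The 3 values of 530 occupy positions 5–7 → each gets rank 5.
Site 2 values → pooled ranks: 530→5, 530→5, 430→1, 446→3
Mean rank = (5 + 5 + 1 + 3) / 4 = 3.50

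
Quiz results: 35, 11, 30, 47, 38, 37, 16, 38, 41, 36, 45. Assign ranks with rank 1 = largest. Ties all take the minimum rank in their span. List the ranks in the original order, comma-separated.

8, 11, 9, 1, 4, 6, 10, 4, 3, 7, 2

Sorted (descending): 47, 45, 41, 38, 38, 37, 36, 35, 30, 16, 11
The 2 values of 38 occupy positions 4–5 → each gets rank 4.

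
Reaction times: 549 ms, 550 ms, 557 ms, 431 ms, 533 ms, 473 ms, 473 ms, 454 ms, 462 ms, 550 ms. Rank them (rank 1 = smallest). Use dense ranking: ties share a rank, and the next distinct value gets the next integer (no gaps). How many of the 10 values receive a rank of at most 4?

Sorted (ascending): 431, 454, 462, 473, 473, 533, 549, 550, 550, 557
The 2 values of 473 share dense rank 4.
The 2 values of 550 share dense rank 7.
Remaining distinct values take the next consecutive integers.
Ranks ≤ 4: {1, 2, 3, 4, 4} → 5 values.

5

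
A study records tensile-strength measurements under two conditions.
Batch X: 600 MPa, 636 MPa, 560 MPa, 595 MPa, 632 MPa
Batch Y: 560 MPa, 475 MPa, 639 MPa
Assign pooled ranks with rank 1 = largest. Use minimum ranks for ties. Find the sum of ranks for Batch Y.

Sorted (descending): 639, 636, 632, 600, 595, 560, 560, 475
The 2 values of 560 occupy positions 6–7 → each gets rank 6.
Batch Y values → pooled ranks: 560→6, 475→8, 639→1
Rank sum = 6 + 8 + 1 = 15

15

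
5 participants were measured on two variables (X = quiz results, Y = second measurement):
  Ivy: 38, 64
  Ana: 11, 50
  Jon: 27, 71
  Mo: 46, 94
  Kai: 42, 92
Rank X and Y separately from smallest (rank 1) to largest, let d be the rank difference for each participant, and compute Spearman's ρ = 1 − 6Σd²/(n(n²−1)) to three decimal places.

Ranks of variable 1: 3, 1, 2, 5, 4
Ranks of variable 2: 2, 1, 3, 5, 4
d = r₁ − r₂: 1, 0, -1, 0, 0
d²: 1, 0, 1, 0, 0; Σd² = 2
ρ = 1 − 6·2/(5·24) = 1 − 12/120 = 0.900

0.900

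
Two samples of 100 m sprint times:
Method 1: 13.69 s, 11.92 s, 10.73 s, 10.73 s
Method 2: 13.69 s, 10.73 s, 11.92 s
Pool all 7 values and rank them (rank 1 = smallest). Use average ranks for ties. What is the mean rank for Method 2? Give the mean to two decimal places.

4.33

Sorted (ascending): 10.73, 10.73, 10.73, 11.92, 11.92, 13.69, 13.69
The 3 values of 10.73 occupy positions 1–3 → average rank 2.
The 2 values of 11.92 occupy positions 4–5 → average rank (4+5)/2 = 4.5.
The 2 values of 13.69 occupy positions 6–7 → average rank (6+7)/2 = 6.5.
Method 2 values → pooled ranks: 13.69→6.5, 10.73→2, 11.92→4.5
Mean rank = (6.5 + 2 + 4.5) / 3 = 4.33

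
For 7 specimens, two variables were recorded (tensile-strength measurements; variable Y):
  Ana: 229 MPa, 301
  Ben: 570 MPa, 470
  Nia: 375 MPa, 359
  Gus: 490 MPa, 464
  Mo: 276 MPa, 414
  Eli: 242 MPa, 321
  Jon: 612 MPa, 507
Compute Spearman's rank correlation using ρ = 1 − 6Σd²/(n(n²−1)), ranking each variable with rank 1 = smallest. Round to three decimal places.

0.964

Ranks of variable 1: 1, 6, 4, 5, 3, 2, 7
Ranks of variable 2: 1, 6, 3, 5, 4, 2, 7
d = r₁ − r₂: 0, 0, 1, 0, -1, 0, 0
d²: 0, 0, 1, 0, 1, 0, 0; Σd² = 2
ρ = 1 − 6·2/(7·48) = 1 − 12/336 = 0.964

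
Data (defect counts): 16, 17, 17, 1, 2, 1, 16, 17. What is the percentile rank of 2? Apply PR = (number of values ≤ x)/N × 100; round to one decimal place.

N = 8.
Strictly below 2: 2. Equal to 2: 1.
PR = 3/8 × 100 = 37.5

37.5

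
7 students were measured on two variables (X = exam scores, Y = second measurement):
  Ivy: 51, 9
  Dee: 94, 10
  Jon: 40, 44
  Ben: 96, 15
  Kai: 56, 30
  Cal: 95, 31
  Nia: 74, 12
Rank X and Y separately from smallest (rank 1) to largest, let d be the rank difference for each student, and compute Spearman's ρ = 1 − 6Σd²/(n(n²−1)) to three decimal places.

-0.071

Ranks of variable 1: 2, 5, 1, 7, 3, 6, 4
Ranks of variable 2: 1, 2, 7, 4, 5, 6, 3
d = r₁ − r₂: 1, 3, -6, 3, -2, 0, 1
d²: 1, 9, 36, 9, 4, 0, 1; Σd² = 60
ρ = 1 − 6·60/(7·48) = 1 − 360/336 = -0.071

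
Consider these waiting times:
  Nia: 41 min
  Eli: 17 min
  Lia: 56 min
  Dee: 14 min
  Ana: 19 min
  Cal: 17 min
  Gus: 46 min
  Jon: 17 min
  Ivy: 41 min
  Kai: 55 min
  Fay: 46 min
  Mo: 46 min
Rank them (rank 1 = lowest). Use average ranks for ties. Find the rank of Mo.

9

Sorted (ascending): 14, 17, 17, 17, 19, 41, 41, 46, 46, 46, 55, 56
The 3 values of 17 occupy positions 2–4 → average rank 3.
The 2 values of 41 occupy positions 6–7 → average rank (6+7)/2 = 6.5.
The 3 values of 46 occupy positions 8–10 → average rank 9.
Mo has value 46 min → rank 9.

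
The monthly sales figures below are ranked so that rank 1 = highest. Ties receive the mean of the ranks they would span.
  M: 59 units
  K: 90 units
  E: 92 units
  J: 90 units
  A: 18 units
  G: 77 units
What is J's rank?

2.5

Sorted (descending): 92, 90, 90, 77, 59, 18
The 2 values of 90 occupy positions 2–3 → average rank (2+3)/2 = 2.5.
J has value 90 units → rank 2.5.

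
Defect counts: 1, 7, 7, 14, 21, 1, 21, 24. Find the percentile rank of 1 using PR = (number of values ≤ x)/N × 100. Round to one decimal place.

25.0

N = 8.
Strictly below 1: 0. Equal to 1: 2.
PR = 2/8 × 100 = 25.0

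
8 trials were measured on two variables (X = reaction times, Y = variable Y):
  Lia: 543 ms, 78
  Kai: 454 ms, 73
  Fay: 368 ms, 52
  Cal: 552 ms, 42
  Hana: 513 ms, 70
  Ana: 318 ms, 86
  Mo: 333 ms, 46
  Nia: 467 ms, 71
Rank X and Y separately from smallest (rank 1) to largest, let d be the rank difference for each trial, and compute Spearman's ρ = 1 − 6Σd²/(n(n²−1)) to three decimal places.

Ranks of variable 1: 7, 4, 3, 8, 6, 1, 2, 5
Ranks of variable 2: 7, 6, 3, 1, 4, 8, 2, 5
d = r₁ − r₂: 0, -2, 0, 7, 2, -7, 0, 0
d²: 0, 4, 0, 49, 4, 49, 0, 0; Σd² = 106
ρ = 1 − 6·106/(8·63) = 1 − 636/504 = -0.262

-0.262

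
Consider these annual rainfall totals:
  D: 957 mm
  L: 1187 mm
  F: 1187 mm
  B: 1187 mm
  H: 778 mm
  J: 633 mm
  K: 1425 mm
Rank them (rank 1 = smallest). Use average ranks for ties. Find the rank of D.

3

Sorted (ascending): 633, 778, 957, 1187, 1187, 1187, 1425
The 3 values of 1187 occupy positions 4–6 → average rank 5.
D has value 957 mm → rank 3.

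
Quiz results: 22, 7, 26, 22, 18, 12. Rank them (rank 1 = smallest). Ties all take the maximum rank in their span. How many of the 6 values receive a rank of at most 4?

Sorted (ascending): 7, 12, 18, 22, 22, 26
The 2 values of 22 occupy positions 4–5 → each gets rank 5.
Ranks ≤ 4: {1, 2, 3} → 3 values.

3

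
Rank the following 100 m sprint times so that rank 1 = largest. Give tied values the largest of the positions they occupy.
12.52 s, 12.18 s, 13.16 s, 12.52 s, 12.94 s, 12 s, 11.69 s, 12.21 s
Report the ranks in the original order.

Sorted (descending): 13.16, 12.94, 12.52, 12.52, 12.21, 12.18, 12, 11.69
The 2 values of 12.52 occupy positions 3–4 → each gets rank 4.

4, 6, 1, 4, 2, 7, 8, 5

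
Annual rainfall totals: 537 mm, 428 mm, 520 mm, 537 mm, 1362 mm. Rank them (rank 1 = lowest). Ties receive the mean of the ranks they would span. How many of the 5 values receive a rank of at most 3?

2

Sorted (ascending): 428, 520, 537, 537, 1362
The 2 values of 537 occupy positions 3–4 → average rank (3+4)/2 = 3.5.
Ranks ≤ 3: {1, 2} → 2 values.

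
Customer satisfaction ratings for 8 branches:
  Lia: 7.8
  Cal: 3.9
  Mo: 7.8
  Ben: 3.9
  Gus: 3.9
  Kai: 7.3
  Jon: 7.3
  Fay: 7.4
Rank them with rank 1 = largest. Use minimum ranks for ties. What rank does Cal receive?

Sorted (descending): 7.8, 7.8, 7.4, 7.3, 7.3, 3.9, 3.9, 3.9
The 2 values of 7.8 occupy positions 1–2 → each gets rank 1.
The 2 values of 7.3 occupy positions 4–5 → each gets rank 4.
The 3 values of 3.9 occupy positions 6–8 → each gets rank 6.
Cal has value 3.9 → rank 6.

6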